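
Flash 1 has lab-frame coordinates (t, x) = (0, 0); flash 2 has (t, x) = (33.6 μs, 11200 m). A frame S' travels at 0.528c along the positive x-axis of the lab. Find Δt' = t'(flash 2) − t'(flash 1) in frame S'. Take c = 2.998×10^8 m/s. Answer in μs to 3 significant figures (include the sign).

Δt' ≈ 16.3 μs

γ = 1/√(1 − 0.528²) = 1.1775
Δt' = γ(Δt − vΔx/c²) = 1.1775 × (33.6 μs − 0.528×11200 m / (2.998×10^8 m/s))
= 1.1775 × (13.875 μs) = 16.3 μs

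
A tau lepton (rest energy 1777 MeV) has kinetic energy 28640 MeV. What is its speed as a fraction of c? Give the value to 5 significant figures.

γ = 1 + K/(m₀c²) = 1 + 28640/1777 = 17.11705
β = √(1 − 1/γ²) = 0.99829

β ≈ 0.99829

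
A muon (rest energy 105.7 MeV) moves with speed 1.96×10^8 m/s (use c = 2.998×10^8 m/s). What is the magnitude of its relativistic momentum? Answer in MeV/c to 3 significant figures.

p ≈ 91.3 MeV/c

β = v/c = 1.96×10^8 / 2.998×10^8 = 0.65377
γ = 1/√(1 − 0.65377²) = 1.3215
p = γβm₀c = 1.3215 × 0.65377 × 105.7 MeV/c = 91.3 MeV/c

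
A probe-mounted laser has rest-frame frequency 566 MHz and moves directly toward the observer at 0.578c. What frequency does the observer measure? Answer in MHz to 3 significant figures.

f_obs ≈ 1090 MHz

Relativistic Doppler: f_obs = f_src √((1+β)/(1−β))
= 566 × √(1.5780/0.42200) = 566 × 1.9337 = 1090 MHz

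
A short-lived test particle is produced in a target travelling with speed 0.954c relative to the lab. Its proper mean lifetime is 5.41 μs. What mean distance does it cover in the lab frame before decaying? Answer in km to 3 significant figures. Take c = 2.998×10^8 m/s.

γ = 1/√(1 − 0.954²) = 3.3355
Dilated lifetime: Δt = γτ₀ = 3.3355 × 5.41 μs = 18.045 μs
d = vΔt = 0.954c × 18.045 μs = 2.8601×10^8 m/s × 1.8045×10^-5 s = 5.16 km

d ≈ 5.16 km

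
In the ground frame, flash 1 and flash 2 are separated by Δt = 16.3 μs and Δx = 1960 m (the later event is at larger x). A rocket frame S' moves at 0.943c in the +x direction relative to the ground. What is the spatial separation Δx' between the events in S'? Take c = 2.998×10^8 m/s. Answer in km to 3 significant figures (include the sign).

γ = 1/√(1 − 0.943²) = 3.0049
Δx' = γ(Δx − vΔt) = 3.0049 × (1960 m − 0.943×(2.998×10^8 m/s)×16.3×10^-6 s)
= 3.0049 × (-2648.2 m) = -7.96 km

Δx' ≈ -7.96 km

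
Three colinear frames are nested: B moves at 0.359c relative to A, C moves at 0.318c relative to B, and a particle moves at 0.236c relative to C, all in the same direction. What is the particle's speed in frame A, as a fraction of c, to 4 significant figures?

u ≈ 0.7378c

Compose boost 2: (0.318 + 0.359)/(1 + 0.318×0.359) = 0.6770/1.11416 = 0.607632
Compose boost 3: (0.236 + 0.607632)/(1 + 0.236×0.607632) = 0.843632/1.14340 = 0.7378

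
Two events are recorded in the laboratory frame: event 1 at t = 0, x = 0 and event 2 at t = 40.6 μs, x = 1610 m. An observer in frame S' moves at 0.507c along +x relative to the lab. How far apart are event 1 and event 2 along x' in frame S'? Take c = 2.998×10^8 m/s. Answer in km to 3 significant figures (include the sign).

Δx' ≈ -5.29 km

γ = 1/√(1 − 0.507²) = 1.1602
Δx' = γ(Δx − vΔt) = 1.1602 × (1610 m − 0.507×(2.998×10^8 m/s)×40.6×10^-6 s)
= 1.1602 × (-4561.1 m) = -5.29 km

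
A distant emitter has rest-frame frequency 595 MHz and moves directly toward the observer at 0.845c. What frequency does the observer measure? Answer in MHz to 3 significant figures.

Relativistic Doppler: f_obs = f_src √((1+β)/(1−β))
= 595 × √(1.8450/0.15500) = 595 × 3.4501 = 2050 MHz

f_obs ≈ 2050 MHz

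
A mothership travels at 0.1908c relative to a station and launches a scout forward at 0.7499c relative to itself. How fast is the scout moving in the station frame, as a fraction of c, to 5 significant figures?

u ≈ 0.82295c

Compose boost 2: (0.7499 + 0.1908)/(1 + 0.7499×0.1908) = 0.94070/1.143081 = 0.82295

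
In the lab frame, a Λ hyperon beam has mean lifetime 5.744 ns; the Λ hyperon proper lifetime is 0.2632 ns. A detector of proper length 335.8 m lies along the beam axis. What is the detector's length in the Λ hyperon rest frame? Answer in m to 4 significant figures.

L ≈ 15.39 m

Time dilation ⇒ γ = Δt/τ₀ = 5.744/0.2632 = 21.8237
Length contraction: L = L₀/γ = 335.8/21.8237 = 15.39 m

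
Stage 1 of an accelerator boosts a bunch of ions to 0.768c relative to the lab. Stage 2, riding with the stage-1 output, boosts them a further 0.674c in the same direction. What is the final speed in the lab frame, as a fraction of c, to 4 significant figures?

Compose boost 2: (0.674 + 0.768)/(1 + 0.674×0.768) = 1.442/1.51763 = 0.9502

u ≈ 0.9502c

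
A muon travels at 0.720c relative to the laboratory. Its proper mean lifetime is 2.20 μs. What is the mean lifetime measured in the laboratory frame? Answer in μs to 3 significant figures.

γ = 1/√(1 − 0.720²) = 1.4410
Time dilation: Δt = γτ₀ = 1.4410 × 2.20 μs = 3.17 μs

Δt ≈ 3.17 μs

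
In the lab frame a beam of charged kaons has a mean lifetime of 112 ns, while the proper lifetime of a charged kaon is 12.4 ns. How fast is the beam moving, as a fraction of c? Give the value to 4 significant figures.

γ = Δt/τ₀ = 112/12.4 = 9.03226
β = √(1 − 1/γ²) = √(1 − 1/9.03226²) = 0.9939

β ≈ 0.9939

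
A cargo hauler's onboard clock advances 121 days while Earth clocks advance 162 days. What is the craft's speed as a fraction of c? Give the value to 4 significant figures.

γ = Δt/τ₀ = 162/121 = 1.33884
β = √(1 − 1/γ²) = √(1 − 1/1.33884²) = 0.6649

β ≈ 0.6649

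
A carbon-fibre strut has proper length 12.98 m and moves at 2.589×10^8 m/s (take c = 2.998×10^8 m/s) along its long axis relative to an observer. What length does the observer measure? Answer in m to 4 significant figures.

β = v/c = 2.589×10^8 / 2.998×10^8 = 0.863576
γ = 1/√(1 − 0.863576²) = 1.98326
Length contraction: L = L₀/γ = 12.98/1.98326 = 6.545 m

L ≈ 6.545 m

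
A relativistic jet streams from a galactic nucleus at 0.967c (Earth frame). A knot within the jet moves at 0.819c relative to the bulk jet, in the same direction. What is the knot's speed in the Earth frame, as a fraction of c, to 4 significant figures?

u ≈ 0.9967c

Relativistic velocity addition: u = (u' + v)/(1 + u'v/c²)
= (0.819 + 0.967)/(1 + 0.819×0.967) = 1.786/1.79197 = 0.9967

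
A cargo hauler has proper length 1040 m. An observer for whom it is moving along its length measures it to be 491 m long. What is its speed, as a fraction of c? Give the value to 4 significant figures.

γ = L₀/L = 1040/491 = 2.11813
β = √(1 − 1/γ²) = 0.8815

β ≈ 0.8815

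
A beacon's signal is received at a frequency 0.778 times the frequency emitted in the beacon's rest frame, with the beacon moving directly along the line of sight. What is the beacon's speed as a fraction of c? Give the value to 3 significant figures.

f_obs/f_src = √((1−β)/(1+β)) = 0.778  ⇒  (1−β)/(1+β) = 0.60528
β = |1 − D²|/(1 + D²) = |1 − 0.60528|/(1 + 0.60528) = 0.246

β ≈ 0.246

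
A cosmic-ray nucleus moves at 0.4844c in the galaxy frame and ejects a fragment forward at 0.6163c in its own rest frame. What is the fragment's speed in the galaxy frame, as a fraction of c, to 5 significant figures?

Compose boost 2: (0.6163 + 0.4844)/(1 + 0.6163×0.4844) = 1.1007/1.298536 = 0.84765

u ≈ 0.84765c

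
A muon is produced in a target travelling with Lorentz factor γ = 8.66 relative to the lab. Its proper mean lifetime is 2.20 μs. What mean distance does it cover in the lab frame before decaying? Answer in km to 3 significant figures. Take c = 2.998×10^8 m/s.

β = √(1 − 1/γ²) = √(1 − 1/8.66²) = 0.99331
Dilated lifetime: Δt = γτ₀ = 8.66 × 2.20 μs = 19.052 μs
d = vΔt = 0.99331c × 19.052 μs = 2.9779×10^8 m/s × 1.9052×10^-5 s = 5.67 km

d ≈ 5.67 km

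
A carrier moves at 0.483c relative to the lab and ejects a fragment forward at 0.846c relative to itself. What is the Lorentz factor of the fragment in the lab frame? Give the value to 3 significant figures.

γ ≈ 3.02

u_lab = (0.846 + 0.483)/(1 + 0.846×0.483) = 1.329/1.40862 = 0.943478
γ = 1/√(1 − 0.943478²) = 3.02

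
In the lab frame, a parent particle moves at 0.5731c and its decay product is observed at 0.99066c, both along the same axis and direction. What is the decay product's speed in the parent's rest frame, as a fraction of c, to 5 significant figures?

u' ≈ 0.96601c

Inverse velocity addition: u' = (u − v)/(1 − uv/c²)
= (0.99066 − 0.5731)/(1 − 0.99066×0.5731) = 0.41756/0.4322528 = 0.96601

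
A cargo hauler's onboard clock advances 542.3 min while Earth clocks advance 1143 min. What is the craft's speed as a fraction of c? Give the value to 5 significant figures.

β ≈ 0.88028

γ = Δt/τ₀ = 1143/542.3 = 2.107689
β = √(1 − 1/γ²) = √(1 − 1/2.107689²) = 0.88028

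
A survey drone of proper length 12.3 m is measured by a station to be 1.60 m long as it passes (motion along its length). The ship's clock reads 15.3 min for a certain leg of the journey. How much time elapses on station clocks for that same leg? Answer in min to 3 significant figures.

Length contraction ⇒ γ = L₀/L = 12.3/1.60 = 7.6875
Time dilation: Δt = γτ₀ = 7.6875 × 15.3 min = 118 min

Δt ≈ 118 min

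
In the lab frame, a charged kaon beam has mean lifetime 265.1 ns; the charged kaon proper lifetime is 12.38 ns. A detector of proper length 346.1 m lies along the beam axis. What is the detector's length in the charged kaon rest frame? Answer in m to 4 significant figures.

L ≈ 16.16 m

Time dilation ⇒ γ = Δt/τ₀ = 265.1/12.38 = 21.4136
Length contraction: L = L₀/γ = 346.1/21.4136 = 16.16 m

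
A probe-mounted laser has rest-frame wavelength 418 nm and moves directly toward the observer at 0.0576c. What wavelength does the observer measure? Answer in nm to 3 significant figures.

Relativistic Doppler: λ_obs = λ_src √((1−β)/(1+β))
= 418 × √(0.94240/1.0576) = 418 × 0.94397 = 395 nm

λ_obs ≈ 395 nm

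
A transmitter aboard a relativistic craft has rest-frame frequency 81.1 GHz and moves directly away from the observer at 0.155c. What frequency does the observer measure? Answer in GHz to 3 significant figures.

Relativistic Doppler: f_obs = f_src √((1−β)/(1+β))
= 81.1 × √(0.84500/1.1550) = 81.1 × 0.85534 = 69.4 GHz

f_obs ≈ 69.4 GHz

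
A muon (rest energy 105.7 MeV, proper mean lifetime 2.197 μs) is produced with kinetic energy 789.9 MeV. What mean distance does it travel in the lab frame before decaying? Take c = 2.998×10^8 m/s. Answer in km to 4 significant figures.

d ≈ 5.542 km

γ = 1 + K/(m₀c²) = 1 + 789.9/105.7 = 8.47304
β = √(1 − 1/γ²) = 0.993011
Dilated lifetime: γτ₀ = 8.47304 × 2.197 μs = 18.6153 μs
d = βc·γτ₀ = 0.993011 × (2.998×10^8 m/s) × 1.86153×10^-5 s = 5.542 km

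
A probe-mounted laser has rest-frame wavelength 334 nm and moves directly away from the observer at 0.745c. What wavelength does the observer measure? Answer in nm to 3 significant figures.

λ_obs ≈ 874 nm

Relativistic Doppler: λ_obs = λ_src √((1+β)/(1−β))
= 334 × √(1.7450/0.25500) = 334 × 2.6159 = 874 nm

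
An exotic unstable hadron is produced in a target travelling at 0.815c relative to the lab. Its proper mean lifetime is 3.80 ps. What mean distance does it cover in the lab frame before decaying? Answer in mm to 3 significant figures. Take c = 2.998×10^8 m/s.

d ≈ 1.60 mm

γ = 1/√(1 − 0.815²) = 1.7257
Dilated lifetime: Δt = γτ₀ = 1.7257 × 3.80 ps = 6.5578 ps
d = vΔt = 0.815c × 6.5578 ps = 2.4434×10^8 m/s × 6.5578×10^-12 s = 1.60 mm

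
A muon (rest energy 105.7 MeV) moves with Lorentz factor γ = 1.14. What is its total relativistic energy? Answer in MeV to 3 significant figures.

γ = 1.14 (given)
E = γm₀c² = 1.14 × 105.7 MeV = 120 MeV

E ≈ 120 MeV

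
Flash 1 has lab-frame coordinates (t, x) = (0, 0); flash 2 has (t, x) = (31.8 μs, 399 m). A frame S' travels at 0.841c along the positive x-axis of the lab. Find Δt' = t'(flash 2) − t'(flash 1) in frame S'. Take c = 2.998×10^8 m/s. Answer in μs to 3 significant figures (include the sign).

γ = 1/√(1 − 0.841²) = 1.8483
Δt' = γ(Δt − vΔx/c²) = 1.8483 × (31.8 μs − 0.841×399 m / (2.998×10^8 m/s))
= 1.8483 × (30.681 μs) = 56.7 μs

Δt' ≈ 56.7 μs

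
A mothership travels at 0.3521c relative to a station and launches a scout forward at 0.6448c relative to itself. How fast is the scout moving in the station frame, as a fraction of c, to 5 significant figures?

u ≈ 0.81245c

Compose boost 2: (0.6448 + 0.3521)/(1 + 0.6448×0.3521) = 0.99690/1.227034 = 0.81245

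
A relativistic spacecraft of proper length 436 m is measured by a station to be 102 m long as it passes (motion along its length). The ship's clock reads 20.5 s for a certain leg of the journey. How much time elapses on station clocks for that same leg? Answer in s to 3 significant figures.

Length contraction ⇒ γ = L₀/L = 436/102 = 4.2745
Time dilation: Δt = γτ₀ = 4.2745 × 20.5 s = 87.6 s

Δt ≈ 87.6 s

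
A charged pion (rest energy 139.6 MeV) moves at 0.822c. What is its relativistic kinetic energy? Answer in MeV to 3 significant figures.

K ≈ 106 MeV

γ = 1/√(1 − 0.822²) = 1.7560
K = (γ − 1)m₀c² = (1.7560 − 1) × 139.6 MeV = 0.75596 × 139.6 MeV = 106 MeV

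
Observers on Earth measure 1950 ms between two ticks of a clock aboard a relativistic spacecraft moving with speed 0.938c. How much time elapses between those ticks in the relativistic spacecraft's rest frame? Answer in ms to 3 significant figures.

γ = 1/√(1 − 0.938²) = 2.8849
Proper time: τ₀ = Δt/γ = 1950/2.8849 = 676 ms

τ₀ ≈ 676 ms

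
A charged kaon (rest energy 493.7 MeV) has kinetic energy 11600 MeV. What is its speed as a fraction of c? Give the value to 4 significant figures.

β ≈ 0.9992

γ = 1 + K/(m₀c²) = 1 + 11600/493.7 = 24.4961
β = √(1 − 1/γ²) = 0.9992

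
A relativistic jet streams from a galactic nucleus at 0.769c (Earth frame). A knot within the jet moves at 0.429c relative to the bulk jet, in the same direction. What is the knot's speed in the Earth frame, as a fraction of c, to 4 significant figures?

u ≈ 0.9008c

Relativistic velocity addition: u = (u' + v)/(1 + u'v/c²)
= (0.429 + 0.769)/(1 + 0.429×0.769) = 1.198/1.32990 = 0.9008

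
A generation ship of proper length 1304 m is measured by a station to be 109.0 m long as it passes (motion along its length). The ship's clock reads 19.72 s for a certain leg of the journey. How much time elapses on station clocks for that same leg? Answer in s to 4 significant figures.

Length contraction ⇒ γ = L₀/L = 1304/109.0 = 11.9633
Time dilation: Δt = γτ₀ = 11.9633 × 19.72 s = 235.9 s

Δt ≈ 235.9 s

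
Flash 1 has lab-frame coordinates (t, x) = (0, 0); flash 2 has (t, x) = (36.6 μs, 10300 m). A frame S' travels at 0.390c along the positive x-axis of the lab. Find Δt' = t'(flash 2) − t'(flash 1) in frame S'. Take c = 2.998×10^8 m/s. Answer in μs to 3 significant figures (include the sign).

Δt' ≈ 25.2 μs

γ = 1/√(1 − 0.390²) = 1.0860
Δt' = γ(Δt − vΔx/c²) = 1.0860 × (36.6 μs − 0.390×10300 m / (2.998×10^8 m/s))
= 1.0860 × (23.201 μs) = 25.2 μs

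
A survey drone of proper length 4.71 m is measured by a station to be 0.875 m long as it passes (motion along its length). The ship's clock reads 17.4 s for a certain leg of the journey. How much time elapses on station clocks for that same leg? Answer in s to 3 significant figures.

Length contraction ⇒ γ = L₀/L = 4.71/0.875 = 5.3829
Time dilation: Δt = γτ₀ = 5.3829 × 17.4 s = 93.7 s

Δt ≈ 93.7 s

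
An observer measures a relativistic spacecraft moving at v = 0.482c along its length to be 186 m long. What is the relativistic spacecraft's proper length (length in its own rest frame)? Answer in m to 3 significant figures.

L₀ ≈ 212 m

γ = 1/√(1 − 0.482²) = 1.1413
L₀ = γL = 1.1413 × 186 = 212 m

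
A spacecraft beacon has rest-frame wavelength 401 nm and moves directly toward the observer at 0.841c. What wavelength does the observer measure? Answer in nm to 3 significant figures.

λ_obs ≈ 118 nm

Relativistic Doppler: λ_obs = λ_src √((1−β)/(1+β))
= 401 × √(0.15900/1.8410) = 401 × 0.29388 = 118 nm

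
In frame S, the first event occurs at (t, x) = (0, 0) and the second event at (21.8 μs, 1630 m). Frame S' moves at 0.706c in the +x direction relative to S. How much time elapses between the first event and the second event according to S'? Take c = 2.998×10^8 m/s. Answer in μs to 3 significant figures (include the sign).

Δt' ≈ 25.4 μs

γ = 1/√(1 − 0.706²) = 1.4120
Δt' = γ(Δt − vΔx/c²) = 1.4120 × (21.8 μs − 0.706×1630 m / (2.998×10^8 m/s))
= 1.4120 × (17.962 μs) = 25.4 μs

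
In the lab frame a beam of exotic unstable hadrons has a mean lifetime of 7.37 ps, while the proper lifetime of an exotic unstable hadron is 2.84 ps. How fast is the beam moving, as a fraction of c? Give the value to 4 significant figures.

β ≈ 0.9228

γ = Δt/τ₀ = 7.37/2.84 = 2.59507
β = √(1 − 1/γ²) = √(1 − 1/2.59507²) = 0.9228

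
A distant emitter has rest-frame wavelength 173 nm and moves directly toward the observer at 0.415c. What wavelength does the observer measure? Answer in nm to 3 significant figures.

Relativistic Doppler: λ_obs = λ_src √((1−β)/(1+β))
= 173 × √(0.58500/1.4150) = 173 × 0.64298 = 111 nm

λ_obs ≈ 111 nm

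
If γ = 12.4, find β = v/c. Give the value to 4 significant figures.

β ≈ 0.9967

β = √(1 − 1/γ²) = √(1 − 1/12.4²) = √(0.993496) = 0.9967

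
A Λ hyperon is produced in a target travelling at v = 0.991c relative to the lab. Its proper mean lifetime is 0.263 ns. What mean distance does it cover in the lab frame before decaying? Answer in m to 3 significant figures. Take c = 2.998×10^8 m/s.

γ = 1/√(1 − 0.991²) = 7.4704
Dilated lifetime: Δt = γτ₀ = 7.4704 × 0.263 ns = 1.9647 ns
d = vΔt = 0.991c × 1.9647 ns = 2.9710×10^8 m/s × 1.9647×10^-9 s = 0.584 m

d ≈ 0.584 m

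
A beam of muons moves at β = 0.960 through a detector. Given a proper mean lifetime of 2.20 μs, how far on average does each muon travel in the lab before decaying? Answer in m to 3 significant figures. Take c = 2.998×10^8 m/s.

γ = 1/√(1 − 0.960²) = 3.5714
Dilated lifetime: Δt = γτ₀ = 3.5714 × 2.20 μs = 7.8571 μs
d = vΔt = 0.960c × 7.8571 μs = 2.8781×10^8 m/s × 7.8571×10^-6 s = 2260 m

d ≈ 2260 m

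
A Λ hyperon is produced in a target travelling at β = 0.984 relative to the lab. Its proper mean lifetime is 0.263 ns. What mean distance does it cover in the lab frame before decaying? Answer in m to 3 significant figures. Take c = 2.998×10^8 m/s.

d ≈ 0.435 m

γ = 1/√(1 − 0.984²) = 5.6127
Dilated lifetime: Δt = γτ₀ = 5.6127 × 0.263 ns = 1.4761 ns
d = vΔt = 0.984c × 1.4761 ns = 2.9500×10^8 m/s × 1.4761×10^-9 s = 0.435 m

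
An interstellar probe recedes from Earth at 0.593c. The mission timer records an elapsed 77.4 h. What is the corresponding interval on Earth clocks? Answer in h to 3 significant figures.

γ = 1/√(1 − 0.593²) = 1.2419
Time dilation: Δt = γτ₀ = 1.2419 × 77.4 h = 96.1 h

Δt ≈ 96.1 h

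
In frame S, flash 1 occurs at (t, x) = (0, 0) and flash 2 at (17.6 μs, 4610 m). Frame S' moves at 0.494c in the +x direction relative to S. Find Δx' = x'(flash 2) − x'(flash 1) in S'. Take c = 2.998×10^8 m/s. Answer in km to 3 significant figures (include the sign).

Δx' ≈ 2.30 km

γ = 1/√(1 − 0.494²) = 1.1501
Δx' = γ(Δx − vΔt) = 1.1501 × (4610 m − 0.494×(2.998×10^8 m/s)×17.6×10^-6 s)
= 1.1501 × (2003.4 m) = 2.30 km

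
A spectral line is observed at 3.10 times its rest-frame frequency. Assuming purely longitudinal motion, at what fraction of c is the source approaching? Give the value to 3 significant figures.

f_obs/f_src = √((1+β)/(1−β)) = 3.10  ⇒  (1+β)/(1−β) = 9.6100
β = |1 − D²|/(1 + D²) = |1 − 9.6100|/(1 + 9.6100) = 0.811

β ≈ 0.811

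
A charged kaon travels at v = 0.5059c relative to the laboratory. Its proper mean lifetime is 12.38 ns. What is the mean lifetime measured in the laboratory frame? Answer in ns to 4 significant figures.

Δt ≈ 14.35 ns

γ = 1/√(1 − 0.5059²) = 1.15930
Time dilation: Δt = γτ₀ = 1.15930 × 12.38 ns = 14.35 ns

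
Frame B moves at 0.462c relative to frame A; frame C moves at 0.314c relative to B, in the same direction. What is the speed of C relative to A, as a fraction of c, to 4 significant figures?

Compose boost 2: (0.314 + 0.462)/(1 + 0.314×0.462) = 0.7760/1.14507 = 0.6777

u ≈ 0.6777c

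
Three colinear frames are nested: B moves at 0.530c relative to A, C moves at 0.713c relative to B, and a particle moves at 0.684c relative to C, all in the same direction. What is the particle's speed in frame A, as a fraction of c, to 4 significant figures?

Compose boost 2: (0.713 + 0.530)/(1 + 0.713×0.530) = 1.243/1.37789 = 0.902104
Compose boost 3: (0.684 + 0.902104)/(1 + 0.684×0.902104) = 1.58610/1.61704 = 0.9809

u ≈ 0.9809c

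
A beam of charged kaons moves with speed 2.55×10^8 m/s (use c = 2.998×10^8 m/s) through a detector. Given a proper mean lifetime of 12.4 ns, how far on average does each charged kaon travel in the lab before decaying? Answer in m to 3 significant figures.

d ≈ 6.01 m

β = v/c = 2.55×10^8 / 2.998×10^8 = 0.85057
γ = 1/√(1 − 0.85057²) = 1.9016
Dilated lifetime: Δt = γτ₀ = 1.9016 × 12.4 ns = 23.580 ns
d = vΔt = 0.85057c × 23.580 ns = 2.5500×10^8 m/s × 2.3580×10^-8 s = 6.01 m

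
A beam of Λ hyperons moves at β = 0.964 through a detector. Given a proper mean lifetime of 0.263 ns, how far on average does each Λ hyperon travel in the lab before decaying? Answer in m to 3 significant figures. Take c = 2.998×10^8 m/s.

γ = 1/√(1 − 0.964²) = 3.7608
Dilated lifetime: Δt = γτ₀ = 3.7608 × 0.263 ns = 0.98909 ns
d = vΔt = 0.964c × 0.98909 ns = 2.8901×10^8 m/s × 9.8909×10^-10 s = 0.286 m

d ≈ 0.286 m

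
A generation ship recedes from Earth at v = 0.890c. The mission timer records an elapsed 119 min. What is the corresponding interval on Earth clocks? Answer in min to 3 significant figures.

Δt ≈ 261 min

γ = 1/√(1 − 0.890²) = 2.1932
Time dilation: Δt = γτ₀ = 2.1932 × 119 min = 261 min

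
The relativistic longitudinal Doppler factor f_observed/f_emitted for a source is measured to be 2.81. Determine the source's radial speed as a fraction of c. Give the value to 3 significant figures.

β ≈ 0.775

f_obs/f_src = √((1+β)/(1−β)) = 2.81  ⇒  (1+β)/(1−β) = 7.8961
β = |1 − D²|/(1 + D²) = |1 − 7.8961|/(1 + 7.8961) = 0.775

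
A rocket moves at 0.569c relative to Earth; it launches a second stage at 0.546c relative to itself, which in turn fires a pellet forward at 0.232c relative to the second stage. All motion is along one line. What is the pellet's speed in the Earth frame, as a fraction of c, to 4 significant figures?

u ≈ 0.9042c

Compose boost 2: (0.546 + 0.569)/(1 + 0.546×0.569) = 1.115/1.31067 = 0.850707
Compose boost 3: (0.232 + 0.850707)/(1 + 0.232×0.850707) = 1.08271/1.19736 = 0.9042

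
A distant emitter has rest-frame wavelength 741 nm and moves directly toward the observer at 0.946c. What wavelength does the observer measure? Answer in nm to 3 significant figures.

λ_obs ≈ 123 nm

Relativistic Doppler: λ_obs = λ_src √((1−β)/(1+β))
= 741 × √(0.054000/1.9460) = 741 × 0.16658 = 123 nm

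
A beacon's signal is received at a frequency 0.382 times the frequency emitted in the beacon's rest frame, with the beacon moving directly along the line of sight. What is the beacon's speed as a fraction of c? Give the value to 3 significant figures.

f_obs/f_src = √((1−β)/(1+β)) = 0.382  ⇒  (1−β)/(1+β) = 0.14592
β = |1 − D²|/(1 + D²) = |1 − 0.14592|/(1 + 0.14592) = 0.745

β ≈ 0.745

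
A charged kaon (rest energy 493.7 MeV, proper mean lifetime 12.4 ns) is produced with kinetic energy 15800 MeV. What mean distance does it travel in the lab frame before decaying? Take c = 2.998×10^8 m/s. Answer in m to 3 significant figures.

d ≈ 123 m

γ = 1 + K/(m₀c²) = 1 + 15800/493.7 = 33.003
β = √(1 − 1/γ²) = 0.99954
Dilated lifetime: γτ₀ = 33.003 × 12.4 ns = 409.24 ns
d = βc·γτ₀ = 0.99954 × (2.998×10^8 m/s) × 4.0924×10^-7 s = 123 m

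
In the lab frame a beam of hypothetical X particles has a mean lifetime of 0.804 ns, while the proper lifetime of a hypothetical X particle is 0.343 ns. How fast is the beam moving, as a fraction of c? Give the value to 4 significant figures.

γ = Δt/τ₀ = 0.804/0.343 = 2.34402
β = √(1 − 1/γ²) = √(1 − 1/2.34402²) = 0.9044

β ≈ 0.9044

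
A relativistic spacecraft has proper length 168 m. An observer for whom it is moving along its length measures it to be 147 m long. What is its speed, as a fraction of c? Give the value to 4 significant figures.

γ = L₀/L = 168/147 = 1.14286
β = √(1 − 1/γ²) = 0.4841

β ≈ 0.4841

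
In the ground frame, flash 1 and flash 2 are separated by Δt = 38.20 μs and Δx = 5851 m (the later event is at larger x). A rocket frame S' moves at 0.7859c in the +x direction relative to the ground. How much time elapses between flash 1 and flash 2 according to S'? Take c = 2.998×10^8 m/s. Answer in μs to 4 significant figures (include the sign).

γ = 1/√(1 − 0.7859²) = 1.61720
Δt' = γ(Δt − vΔx/c²) = 1.61720 × (38.20 μs − 0.7859×5851 m / (2.998×10^8 m/s))
= 1.61720 × (22.8621 μs) = 36.97 μs

Δt' ≈ 36.97 μs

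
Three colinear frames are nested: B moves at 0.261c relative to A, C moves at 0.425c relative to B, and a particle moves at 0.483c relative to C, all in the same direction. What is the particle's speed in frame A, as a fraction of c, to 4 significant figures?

Compose boost 2: (0.425 + 0.261)/(1 + 0.425×0.261) = 0.6860/1.11092 = 0.617503
Compose boost 3: (0.483 + 0.617503)/(1 + 0.483×0.617503) = 1.10050/1.29825 = 0.8477

u ≈ 0.8477c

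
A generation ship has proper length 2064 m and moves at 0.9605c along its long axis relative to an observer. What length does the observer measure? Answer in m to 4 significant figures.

L ≈ 574.4 m

γ = 1/√(1 − 0.9605²) = 3.59350
Length contraction: L = L₀/γ = 2064/3.59350 = 574.4 m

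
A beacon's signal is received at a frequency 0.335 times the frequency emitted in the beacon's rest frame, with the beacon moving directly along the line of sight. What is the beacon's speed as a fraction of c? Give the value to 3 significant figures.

β ≈ 0.798

f_obs/f_src = √((1−β)/(1+β)) = 0.335  ⇒  (1−β)/(1+β) = 0.11223
β = |1 − D²|/(1 + D²) = |1 − 0.11223|/(1 + 0.11223) = 0.798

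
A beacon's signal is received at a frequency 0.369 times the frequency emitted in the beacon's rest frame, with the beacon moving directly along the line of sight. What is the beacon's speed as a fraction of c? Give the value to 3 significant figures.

f_obs/f_src = √((1−β)/(1+β)) = 0.369  ⇒  (1−β)/(1+β) = 0.13616
β = |1 − D²|/(1 + D²) = |1 − 0.13616|/(1 + 0.13616) = 0.760

β ≈ 0.760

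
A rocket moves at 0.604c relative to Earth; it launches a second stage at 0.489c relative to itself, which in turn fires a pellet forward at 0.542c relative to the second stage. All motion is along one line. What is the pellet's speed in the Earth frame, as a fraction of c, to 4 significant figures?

u ≈ 0.9509c

Compose boost 2: (0.489 + 0.604)/(1 + 0.489×0.604) = 1.093/1.29536 = 0.843783
Compose boost 3: (0.542 + 0.843783)/(1 + 0.542×0.843783) = 1.38578/1.45733 = 0.9509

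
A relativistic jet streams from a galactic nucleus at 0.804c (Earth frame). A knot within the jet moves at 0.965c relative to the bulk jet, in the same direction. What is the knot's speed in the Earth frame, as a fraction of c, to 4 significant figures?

u ≈ 0.9961c

Relativistic velocity addition: u = (u' + v)/(1 + u'v/c²)
= (0.965 + 0.804)/(1 + 0.965×0.804) = 1.769/1.77586 = 0.9961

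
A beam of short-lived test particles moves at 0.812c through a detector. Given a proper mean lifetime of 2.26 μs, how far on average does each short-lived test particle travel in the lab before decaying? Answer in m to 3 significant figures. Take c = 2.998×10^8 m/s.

γ = 1/√(1 − 0.812²) = 1.7133
Dilated lifetime: Δt = γτ₀ = 1.7133 × 2.26 μs = 3.8721 μs
d = vΔt = 0.812c × 3.8721 μs = 2.4344×10^8 m/s × 3.8721×10^-6 s = 943 m

d ≈ 943 m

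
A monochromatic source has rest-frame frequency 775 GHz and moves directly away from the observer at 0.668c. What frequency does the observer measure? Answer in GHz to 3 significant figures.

Relativistic Doppler: f_obs = f_src √((1−β)/(1+β))
= 775 × √(0.33200/1.6680) = 775 × 0.44614 = 346 GHz

f_obs ≈ 346 GHz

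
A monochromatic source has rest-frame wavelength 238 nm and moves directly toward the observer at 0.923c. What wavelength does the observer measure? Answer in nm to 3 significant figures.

λ_obs ≈ 47.6 nm

Relativistic Doppler: λ_obs = λ_src √((1−β)/(1+β))
= 238 × √(0.077000/1.9230) = 238 × 0.20010 = 47.6 nm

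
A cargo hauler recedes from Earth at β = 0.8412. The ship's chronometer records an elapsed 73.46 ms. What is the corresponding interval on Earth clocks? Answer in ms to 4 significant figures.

Δt ≈ 135.9 ms

γ = 1/√(1 − 0.8412²) = 1.84937
Time dilation: Δt = γτ₀ = 1.84937 × 73.46 ms = 135.9 ms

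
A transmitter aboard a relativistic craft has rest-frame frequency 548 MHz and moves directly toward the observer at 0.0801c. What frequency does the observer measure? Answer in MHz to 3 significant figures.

Relativistic Doppler: f_obs = f_src √((1+β)/(1−β))
= 548 × √(1.0801/0.91990) = 548 × 1.0836 = 594 MHz

f_obs ≈ 594 MHz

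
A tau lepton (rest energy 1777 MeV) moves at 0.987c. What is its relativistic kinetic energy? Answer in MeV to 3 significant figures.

K ≈ 9280 MeV

γ = 1/√(1 − 0.987²) = 6.2220
K = (γ − 1)m₀c² = (6.2220 − 1) × 1777 MeV = 5.2220 × 1777 MeV = 9280 MeV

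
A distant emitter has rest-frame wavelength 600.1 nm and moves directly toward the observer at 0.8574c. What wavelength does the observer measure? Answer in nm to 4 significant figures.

λ_obs ≈ 166.3 nm

Relativistic Doppler: λ_obs = λ_src √((1−β)/(1+β))
= 600.1 × √(0.142600/1.85740) = 600.1 × 0.277081 = 166.3 nm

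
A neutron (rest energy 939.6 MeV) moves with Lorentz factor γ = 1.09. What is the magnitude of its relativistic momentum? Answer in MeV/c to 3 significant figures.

p ≈ 408 MeV/c

β = √(1 − 1/γ²) = √(1 − 1/1.09²) = 0.39789
p = γβm₀c = 1.09 × 0.39789 × 939.6 MeV/c = 408 MeV/c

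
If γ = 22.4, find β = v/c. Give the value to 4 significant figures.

β ≈ 0.9990

β = √(1 − 1/γ²) = √(1 − 1/22.4²) = √(0.998007) = 0.9990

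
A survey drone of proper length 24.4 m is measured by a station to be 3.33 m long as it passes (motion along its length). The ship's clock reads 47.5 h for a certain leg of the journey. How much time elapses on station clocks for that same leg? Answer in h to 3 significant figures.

Δt ≈ 348 h

Length contraction ⇒ γ = L₀/L = 24.4/3.33 = 7.3273
Time dilation: Δt = γτ₀ = 7.3273 × 47.5 h = 348 h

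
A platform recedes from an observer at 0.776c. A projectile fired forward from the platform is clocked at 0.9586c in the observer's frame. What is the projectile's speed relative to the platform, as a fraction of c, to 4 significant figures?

u' ≈ 0.7129c

Inverse velocity addition: u' = (u − v)/(1 − uv/c²)
= (0.9586 − 0.776)/(1 − 0.9586×0.776) = 0.1826/0.256126 = 0.7129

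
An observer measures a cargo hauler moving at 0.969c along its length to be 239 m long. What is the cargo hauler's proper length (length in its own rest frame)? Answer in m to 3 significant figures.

L₀ ≈ 967 m

γ = 1/√(1 − 0.969²) = 4.0476
L₀ = γL = 4.0476 × 239 = 967 m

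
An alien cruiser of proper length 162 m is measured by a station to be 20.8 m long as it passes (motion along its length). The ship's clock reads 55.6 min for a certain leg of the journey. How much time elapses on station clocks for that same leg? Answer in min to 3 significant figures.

Length contraction ⇒ γ = L₀/L = 162/20.8 = 7.7885
Time dilation: Δt = γτ₀ = 7.7885 × 55.6 min = 433 min

Δt ≈ 433 min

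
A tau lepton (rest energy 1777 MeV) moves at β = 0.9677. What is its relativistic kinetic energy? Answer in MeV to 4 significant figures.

γ = 1/√(1 − 0.9677²) = 3.96661
K = (γ − 1)m₀c² = (3.96661 − 1) × 1777 MeV = 2.96661 × 1777 MeV = 5272 MeV

K ≈ 5272 MeV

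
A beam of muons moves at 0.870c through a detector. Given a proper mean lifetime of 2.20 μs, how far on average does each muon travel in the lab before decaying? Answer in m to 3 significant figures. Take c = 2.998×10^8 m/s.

γ = 1/√(1 − 0.870²) = 2.0282
Dilated lifetime: Δt = γτ₀ = 2.0282 × 2.20 μs = 4.4620 μs
d = vΔt = 0.870c × 4.4620 μs = 2.6083×10^8 m/s × 4.4620×10^-6 s = 1160 m

d ≈ 1160 m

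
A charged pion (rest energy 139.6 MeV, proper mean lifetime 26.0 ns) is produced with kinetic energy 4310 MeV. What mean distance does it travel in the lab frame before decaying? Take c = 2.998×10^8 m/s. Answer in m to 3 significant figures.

γ = 1 + K/(m₀c²) = 1 + 4310/139.6 = 31.874
β = √(1 − 1/γ²) = 0.99951
Dilated lifetime: γτ₀ = 31.874 × 26.0 ns = 828.72 ns
d = βc·γτ₀ = 0.99951 × (2.998×10^8 m/s) × 8.2872×10^-7 s = 248 m

d ≈ 248 m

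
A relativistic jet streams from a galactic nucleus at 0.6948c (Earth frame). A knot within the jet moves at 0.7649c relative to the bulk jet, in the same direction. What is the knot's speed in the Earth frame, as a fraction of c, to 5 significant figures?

Relativistic velocity addition: u = (u' + v)/(1 + u'v/c²)
= (0.7649 + 0.6948)/(1 + 0.7649×0.6948) = 1.4597/1.531453 = 0.95315

u ≈ 0.95315c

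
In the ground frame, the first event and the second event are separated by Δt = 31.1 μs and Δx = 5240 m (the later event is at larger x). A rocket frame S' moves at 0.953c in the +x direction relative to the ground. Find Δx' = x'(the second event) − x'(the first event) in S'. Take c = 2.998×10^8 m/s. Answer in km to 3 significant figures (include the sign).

Δx' ≈ -12.0 km

γ = 1/√(1 − 0.953²) = 3.3007
Δx' = γ(Δx − vΔt) = 3.3007 × (5240 m − 0.953×(2.998×10^8 m/s)×31.1×10^-6 s)
= 3.3007 × (-3645.6 m) = -12.0 km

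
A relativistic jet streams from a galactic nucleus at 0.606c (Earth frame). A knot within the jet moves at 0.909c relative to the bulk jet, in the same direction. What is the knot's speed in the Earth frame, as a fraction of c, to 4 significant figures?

u ≈ 0.9769c

Relativistic velocity addition: u = (u' + v)/(1 + u'v/c²)
= (0.909 + 0.606)/(1 + 0.909×0.606) = 1.515/1.55085 = 0.9769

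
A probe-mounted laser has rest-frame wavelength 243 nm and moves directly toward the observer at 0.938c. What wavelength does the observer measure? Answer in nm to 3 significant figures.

Relativistic Doppler: λ_obs = λ_src √((1−β)/(1+β))
= 243 × √(0.062000/1.9380) = 243 × 0.17886 = 43.5 nm

λ_obs ≈ 43.5 nm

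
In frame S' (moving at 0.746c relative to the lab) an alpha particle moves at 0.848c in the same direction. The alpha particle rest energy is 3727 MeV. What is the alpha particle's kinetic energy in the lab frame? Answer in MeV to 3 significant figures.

K ≈ 13500 MeV

u_lab = (0.848 + 0.746)/(1 + 0.848×0.746) = 0.976352
γ = 1/√(1 − 0.976352²) = 4.6256
K = (γ − 1)m₀c² = (4.6256 − 1) × 3727 = 3.6256 × 3727 = 13500 MeV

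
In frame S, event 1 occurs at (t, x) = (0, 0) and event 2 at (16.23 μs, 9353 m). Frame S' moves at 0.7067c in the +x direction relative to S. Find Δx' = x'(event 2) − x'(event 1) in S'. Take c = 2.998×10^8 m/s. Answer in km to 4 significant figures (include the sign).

Δx' ≈ 8.359 km

γ = 1/√(1 − 0.7067²) = 1.41340
Δx' = γ(Δx − vΔt) = 1.41340 × (9353 m − 0.7067×(2.998×10^8 m/s)×16.23×10^-6 s)
= 1.41340 × (5914.37 m) = 8.359 km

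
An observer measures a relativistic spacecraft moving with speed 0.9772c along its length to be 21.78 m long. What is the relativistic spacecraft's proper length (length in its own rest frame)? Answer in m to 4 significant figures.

γ = 1/√(1 − 0.9772²) = 4.70985
L₀ = γL = 4.70985 × 21.78 = 102.6 m

L₀ ≈ 102.6 m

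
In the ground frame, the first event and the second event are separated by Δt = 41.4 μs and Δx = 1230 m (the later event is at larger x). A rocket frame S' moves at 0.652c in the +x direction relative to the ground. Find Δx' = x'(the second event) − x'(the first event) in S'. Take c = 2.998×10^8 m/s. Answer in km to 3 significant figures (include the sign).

γ = 1/√(1 − 0.652²) = 1.3189
Δx' = γ(Δx − vΔt) = 1.3189 × (1230 m − 0.652×(2.998×10^8 m/s)×41.4×10^-6 s)
= 1.3189 × (-6862.4 m) = -9.05 km

Δx' ≈ -9.05 km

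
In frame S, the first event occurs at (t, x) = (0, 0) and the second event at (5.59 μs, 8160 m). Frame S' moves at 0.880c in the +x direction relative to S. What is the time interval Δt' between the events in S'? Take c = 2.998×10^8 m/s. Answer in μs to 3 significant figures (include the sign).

Δt' ≈ -38.7 μs

γ = 1/√(1 − 0.880²) = 2.1054
Δt' = γ(Δt − vΔx/c²) = 2.1054 × (5.59 μs − 0.880×8160 m / (2.998×10^8 m/s))
= 2.1054 × (-18.362 μs) = -38.7 μs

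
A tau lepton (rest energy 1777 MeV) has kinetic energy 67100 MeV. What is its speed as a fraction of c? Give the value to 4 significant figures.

γ = 1 + K/(m₀c²) = 1 + 67100/1777 = 38.7603
β = √(1 − 1/γ²) = 0.9997

β ≈ 0.9997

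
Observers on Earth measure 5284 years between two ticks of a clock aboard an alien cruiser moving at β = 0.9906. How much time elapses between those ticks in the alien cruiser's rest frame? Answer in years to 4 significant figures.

τ₀ ≈ 722.8 years

γ = 1/√(1 − 0.9906²) = 7.31045
Proper time: τ₀ = Δt/γ = 5284/7.31045 = 722.8 years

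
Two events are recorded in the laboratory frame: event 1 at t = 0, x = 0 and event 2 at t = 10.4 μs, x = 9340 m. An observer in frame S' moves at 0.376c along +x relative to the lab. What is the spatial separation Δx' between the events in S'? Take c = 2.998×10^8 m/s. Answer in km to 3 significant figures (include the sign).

Δx' ≈ 8.81 km

γ = 1/√(1 − 0.376²) = 1.0792
Δx' = γ(Δx − vΔt) = 1.0792 × (9340 m − 0.376×(2.998×10^8 m/s)×10.4×10^-6 s)
= 1.0792 × (8167.7 m) = 8.81 km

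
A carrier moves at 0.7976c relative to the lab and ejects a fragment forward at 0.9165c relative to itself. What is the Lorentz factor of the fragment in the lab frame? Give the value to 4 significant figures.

u_lab = (0.9165 + 0.7976)/(1 + 0.9165×0.7976) = 1.7141/1.731000 = 0.9902366
γ = 1/√(1 − 0.9902366²) = 7.174

γ ≈ 7.174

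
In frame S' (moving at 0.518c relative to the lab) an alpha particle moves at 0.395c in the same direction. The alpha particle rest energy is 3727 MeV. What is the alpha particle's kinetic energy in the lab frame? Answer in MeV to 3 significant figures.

K ≈ 1990 MeV

u_lab = (0.395 + 0.518)/(1 + 0.395×0.518) = 0.757922
γ = 1/√(1 − 0.757922²) = 1.5329
K = (γ − 1)m₀c² = (1.5329 − 1) × 3727 = 0.53293 × 3727 = 1990 MeV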